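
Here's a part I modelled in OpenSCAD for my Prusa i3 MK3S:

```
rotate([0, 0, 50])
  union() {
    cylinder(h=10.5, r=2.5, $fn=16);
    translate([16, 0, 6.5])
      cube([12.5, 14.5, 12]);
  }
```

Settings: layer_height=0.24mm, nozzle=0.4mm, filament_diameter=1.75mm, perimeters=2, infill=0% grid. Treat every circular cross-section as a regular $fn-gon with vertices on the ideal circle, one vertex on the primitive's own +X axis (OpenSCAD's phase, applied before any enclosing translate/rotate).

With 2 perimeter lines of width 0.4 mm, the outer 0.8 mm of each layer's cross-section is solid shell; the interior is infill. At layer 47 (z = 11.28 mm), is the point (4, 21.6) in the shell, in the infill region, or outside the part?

At z = 11.28 mm: the cylinder is not intersected at this z (z outside [0, 10.5]); the cube at (16, 0) is present — its section is the full 12.5×14.5 rectangle; Merging all regions: only the 12.5×14.5 cube at (16, 0) is present, so the union is just that shape — 1 connected region; (whole slice rotated 50° about Z — lengths, areas and connectivity unchanged). Overall, the cross-section is a single solid region. Undo the 50° rotation: the query point maps to (19.118, 10.820) in the un-rotated model frame. The nearest boundary edge runs (16.00, 14.50)→(16.00, 0.00); distance from the point to it = 3.12 mm. The point is inside the cross-section and 3.12 mm from the nearest boundary — more than the 0.8 mm shell width (2 × 0.4), so it's in the infill interior.

infill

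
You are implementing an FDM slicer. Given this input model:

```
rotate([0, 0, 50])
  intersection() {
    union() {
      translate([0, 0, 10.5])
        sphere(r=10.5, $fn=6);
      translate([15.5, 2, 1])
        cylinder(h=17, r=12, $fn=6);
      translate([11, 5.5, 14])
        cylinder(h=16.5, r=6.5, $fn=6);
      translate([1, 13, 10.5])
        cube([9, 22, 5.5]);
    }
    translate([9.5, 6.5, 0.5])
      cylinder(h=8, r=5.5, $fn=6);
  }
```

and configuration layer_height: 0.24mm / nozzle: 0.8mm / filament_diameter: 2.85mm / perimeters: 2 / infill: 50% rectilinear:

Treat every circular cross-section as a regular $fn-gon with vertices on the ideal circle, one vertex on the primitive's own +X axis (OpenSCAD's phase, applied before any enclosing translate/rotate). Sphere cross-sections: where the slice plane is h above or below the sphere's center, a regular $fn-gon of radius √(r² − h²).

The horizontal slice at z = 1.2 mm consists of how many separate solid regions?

1

At z = 1.2 mm: the r=10.5 sphere contributes a regular 6-gon of circumradius √(10.5²−9.3²) = 4.874; the r=12 cylinder at (15.5, 2) contributes a regular 6-gon of circumradius 12; the cylinder at (11, 5.5) does not reach this height (z outside [14, 30.5]); the cube at (1, 13) is not intersected at this z (z outside [10.5, 16]); Taking the union: the regions partially overlap (shared area 0.48 mm²), so overlapping operands fuse into one piece — 1 connected region; the r=5.5 cylinder at (9.5, 6.5) contributes a regular 6-gon of circumradius 5.5; Keeping only the common overlap: the r=5.5 cylinder at (9.5, 6.5) partially overlaps the result so far; clipping to the common part keeps 66.69 mm² — 1 connected region; (rotated 50° about Z; rotation is an isometry so areas/perimeters/island counts are preserved). The result has 1 disconnected region.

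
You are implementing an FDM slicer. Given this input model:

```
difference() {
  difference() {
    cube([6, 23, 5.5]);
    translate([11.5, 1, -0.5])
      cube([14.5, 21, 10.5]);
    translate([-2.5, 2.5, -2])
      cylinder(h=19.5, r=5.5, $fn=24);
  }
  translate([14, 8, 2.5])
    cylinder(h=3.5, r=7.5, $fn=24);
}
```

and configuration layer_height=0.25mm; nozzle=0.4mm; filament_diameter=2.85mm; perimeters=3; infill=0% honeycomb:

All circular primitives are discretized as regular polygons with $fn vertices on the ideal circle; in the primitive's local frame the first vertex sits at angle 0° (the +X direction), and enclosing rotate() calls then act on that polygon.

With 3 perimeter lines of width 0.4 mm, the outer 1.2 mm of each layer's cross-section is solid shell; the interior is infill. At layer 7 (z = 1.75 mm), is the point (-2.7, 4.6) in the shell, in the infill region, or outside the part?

At z = 1.75 mm: the cube is present — its section is the full 6×23 rectangle; the 14.5×21 cube at (11.5, 1) contributes its full rectangle; the r=5.5 cylinder at (-2.5, 2.5) contributes a regular 24-gon of circumradius 5.5; Taking the first minus the rest: starting from the 6×23 cube, the 14.5×21 cube at (11.5, 1) misses the remaining region (no effect); the r=5.5 cylinder at (-2.5, 2.5) partially overlaps it — only the 17.24 mm² overlap (of its 93.95 mm²) is removed, clipping the outline — 1 connected region; the cylinder at (14, 8) does not reach this height (z outside [2.5, 6]); After the difference (first − rest): none of the subtracted shapes is present at this height, so the result so far is unchanged — 1 connected region. Overall, the cross-section is a single solid region. The nearest boundary edge runs (0.25, 7.26)→(0.00, 7.37); distance from the point to it = 3.87 mm. The point is not inside any of the regions above, so it lies outside the cross-section (3.87 mm from the nearest boundary).

outside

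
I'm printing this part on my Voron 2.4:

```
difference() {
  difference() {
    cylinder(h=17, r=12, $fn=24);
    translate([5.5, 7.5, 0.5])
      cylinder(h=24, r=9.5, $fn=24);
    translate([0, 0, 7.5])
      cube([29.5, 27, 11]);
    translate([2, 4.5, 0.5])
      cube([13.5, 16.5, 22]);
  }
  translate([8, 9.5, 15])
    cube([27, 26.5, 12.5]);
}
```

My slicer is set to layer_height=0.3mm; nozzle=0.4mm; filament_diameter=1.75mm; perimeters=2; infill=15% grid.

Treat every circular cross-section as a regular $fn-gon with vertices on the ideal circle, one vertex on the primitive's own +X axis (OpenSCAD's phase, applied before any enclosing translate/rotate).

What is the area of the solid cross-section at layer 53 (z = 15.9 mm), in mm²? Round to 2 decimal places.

At z = 15.9 mm: the r=12 cylinder gives a regular 24-gon of circumradius 12 (constant along its height) (area = (24/2)·12.000²·sin(360°/24) = 447.24 mm²); the r=9.5 cylinder at (5.5, 7.5) contributes a regular 24-gon of circumradius 9.5 (area = (24/2)·9.500²·sin(360°/24) = 280.30 mm²); the 29.5×27 cube contributes its full rectangle (area 796.50 mm²); the cube at (2, 4.5) is present — its section is the full 13.5×16.5 rectangle (area 222.75 mm²); After the difference (first − rest): starting from the r=12 cylinder (447.24 mm²), the r=9.5 cylinder at (5.5, 7.5) partially overlaps it — only the 163.55 mm² overlap (of its 280.30 mm²) is removed, clipping the outline; the 29.5×27 cube partially overlaps it — only the 0.22 mm² overlap (of its 796.50 mm²) is removed, clipping the outline; the 13.5×16.5 cube at (2, 4.5) misses the remaining region (no effect) — area = 283.47 mm²; the cube at (8, 9.5) (footprint 27×26.5) is included at this height (area 715.50 mm²); After the difference (first − rest): starting from that combined region (283.47 mm²), the 27×26.5 cube at (8, 9.5) misses the remaining region (no effect) — area = 283.47 mm². Overall, the cross-section is a single solid region. Net area = 283.47 mm².

283.47 mm²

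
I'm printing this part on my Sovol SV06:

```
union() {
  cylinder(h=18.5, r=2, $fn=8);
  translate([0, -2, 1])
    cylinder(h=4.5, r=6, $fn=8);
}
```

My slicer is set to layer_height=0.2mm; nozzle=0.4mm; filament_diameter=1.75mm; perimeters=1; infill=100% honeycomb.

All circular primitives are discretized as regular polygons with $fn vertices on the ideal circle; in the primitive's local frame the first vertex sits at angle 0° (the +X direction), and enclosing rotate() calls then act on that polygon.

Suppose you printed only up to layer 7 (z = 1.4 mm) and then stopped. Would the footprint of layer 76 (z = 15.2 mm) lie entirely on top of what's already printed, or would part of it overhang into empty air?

Compare the two slices. At z = 1.4: the r=2 cylinder gives a regular 8-gon of circumradius 2 (constant along its height) (area = (8/2)·2.000²·sin(360°/8) = 11.31 mm²); the cylinder at (0, -2): section is a regular 8-gon, circumradius r=6 (area = (8/2)·6.000²·sin(360°/8) = 101.82 mm²); Merging all regions: the r=2 cylinder lies entirely inside the r=6 cylinder at (0, -2), so the union is just the r=6 cylinder at (0, -2) — area = 101.82 mm². At z = 15.2: the r=2 cylinder contributes a regular 8-gon of circumradius 2 (area = (8/2)·2.000²·sin(360°/8) = 11.31 mm²); the cylinder at (0, -2) does not reach this height (z outside [1, 5.5]); Taking the union: only the r=2 cylinder is present, so the union is just that shape — area = 11.31 mm². Checking containment: the cross-section at z = 15.2 is a subset of the cross-section at z = 1.4.

entirely on top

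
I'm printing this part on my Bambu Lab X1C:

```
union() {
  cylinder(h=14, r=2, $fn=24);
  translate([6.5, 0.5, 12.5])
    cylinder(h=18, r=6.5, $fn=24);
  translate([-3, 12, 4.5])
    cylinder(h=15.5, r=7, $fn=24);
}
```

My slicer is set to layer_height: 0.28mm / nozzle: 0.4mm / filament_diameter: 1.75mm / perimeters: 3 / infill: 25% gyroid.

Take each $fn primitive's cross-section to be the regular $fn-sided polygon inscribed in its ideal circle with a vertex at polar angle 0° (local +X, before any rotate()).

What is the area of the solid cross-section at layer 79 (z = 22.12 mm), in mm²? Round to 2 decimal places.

At z = 22.12 mm: the cylinder is absent (z outside [0, 14]); the r=6.5 cylinder at (6.5, 0.5) contributes a regular 24-gon of circumradius 6.5 (area = (24/2)·6.500²·sin(360°/24) = 131.22 mm²); the cylinder at (-3, 12) is not intersected at this z (z outside [4.5, 20]); Merging all regions: only the r=6.5 cylinder at (6.5, 0.5) is present, so the union is just that shape — area = 131.22 mm². Overall, the cross-section is a single solid region. Net area = 131.22 mm².

131.22 mm²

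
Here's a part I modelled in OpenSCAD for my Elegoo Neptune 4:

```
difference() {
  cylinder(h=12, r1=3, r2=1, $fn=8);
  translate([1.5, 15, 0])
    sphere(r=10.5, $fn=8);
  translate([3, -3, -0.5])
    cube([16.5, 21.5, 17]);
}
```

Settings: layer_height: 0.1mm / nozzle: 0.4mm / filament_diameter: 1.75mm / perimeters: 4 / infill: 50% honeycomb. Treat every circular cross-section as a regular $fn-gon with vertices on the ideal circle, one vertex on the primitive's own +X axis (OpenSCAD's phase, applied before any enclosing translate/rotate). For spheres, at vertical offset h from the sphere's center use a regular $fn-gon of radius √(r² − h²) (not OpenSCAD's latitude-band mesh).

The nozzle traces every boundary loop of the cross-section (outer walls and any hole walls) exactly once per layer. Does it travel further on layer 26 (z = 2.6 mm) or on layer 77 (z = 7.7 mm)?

Layer 26 (z = 2.6): the cone (r1=3→r2=1) has section circumradius 2.567 here — a regular 8-gon (perimeter = 2·8·2.567·sin(180°/8) = 15.72 mm); the sphere at (1.5, 15): section is a regular 8-gon, circumradius = √(r²−h²) = √(10.5²−2.6²) = 10.173 (perimeter = 2·8·10.173·sin(180°/8) = 62.29 mm); the cube at (3, -3) (footprint 16.5×21.5) is included at this height (perimeter 76.00 mm); Subtracting the remaining from the first: starting from the cone, the r=10.5 sphere at (1.5, 15) misses the remaining region (no effect); the 16.5×21.5 cube at (3, -3) misses the remaining region (no effect) — boundary = 15.72 mm. So its perimeter = 15.72 mm. Layer 77 (z = 7.7): the cone: at t=0.642 of its height the radius interpolates to r₁+(r₂−r₁)t = 1.717, giving a regular 8-gon of that circumradius (perimeter = 2·8·1.717·sin(180°/8) = 10.51 mm); the sphere at (1.5, 15): section is a regular 8-gon, circumradius = √(r²−h²) = √(10.5²−7.7²) = 7.139 (perimeter = 2·8·7.139·sin(180°/8) = 43.71 mm); the cube at (3, -3) (footprint 16.5×21.5) is included at this height (perimeter 76.00 mm); Taking the first minus the rest: starting from the cone, the r=10.5 sphere at (1.5, 15) misses the remaining region (no effect); the 16.5×21.5 cube at (3, -3) misses the remaining region (no effect) — boundary = 10.51 mm. So its perimeter = 10.51 mm. Layer 26 is larger (15.72 vs 10.51 mm).

layer 26 (z = 2.6 mm)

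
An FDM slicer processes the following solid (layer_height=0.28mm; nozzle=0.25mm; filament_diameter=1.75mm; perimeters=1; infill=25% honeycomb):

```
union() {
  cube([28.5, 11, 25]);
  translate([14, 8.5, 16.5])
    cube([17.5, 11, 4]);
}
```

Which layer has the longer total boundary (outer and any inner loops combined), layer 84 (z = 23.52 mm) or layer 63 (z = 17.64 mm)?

layer 63 (z = 17.64 mm)

Layer 84 (z = 23.52): the 28.5×11 cube contributes its full rectangle (perimeter 79.00 mm); the cube at (14, 8.5) is absent (z outside [16.5, 20.5]); Taking the union: only the 28.5×11 cube is present, so the union is just that shape — boundary = 79.00 mm. So its perimeter = 79.00 mm. Layer 63 (z = 17.64): the cube (footprint 28.5×11) is included at this height (perimeter 79.00 mm); the cube at (14, 8.5) (footprint 17.5×11) is included at this height (perimeter 57.00 mm); Merging all regions: the regions partially overlap (shared area 36.25 mm²), so the edge portions inside another operand are dropped and the merged outline is re-measured after clipping — boundary = 102.00 mm. So its perimeter = 102.00 mm. Layer 63 is larger (102.00 vs 79.00 mm).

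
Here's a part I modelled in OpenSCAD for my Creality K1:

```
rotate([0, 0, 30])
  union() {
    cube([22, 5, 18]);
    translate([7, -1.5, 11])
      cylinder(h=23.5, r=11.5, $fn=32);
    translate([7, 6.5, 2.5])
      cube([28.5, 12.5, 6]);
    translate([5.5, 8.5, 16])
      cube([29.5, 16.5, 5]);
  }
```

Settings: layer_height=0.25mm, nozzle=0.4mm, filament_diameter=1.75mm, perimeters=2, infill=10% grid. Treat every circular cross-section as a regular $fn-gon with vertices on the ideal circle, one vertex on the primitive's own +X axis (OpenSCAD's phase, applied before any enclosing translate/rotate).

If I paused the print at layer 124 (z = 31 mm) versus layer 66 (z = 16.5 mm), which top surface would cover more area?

layer 66 (z = 16.5 mm)

Layer 124 (z = 31): the cube is not intersected at this z (z outside [0, 18]); the cylinder at (7, -1.5): section is a regular 32-gon, circumradius r=11.5 (area = (32/2)·11.500²·sin(360°/32) = 412.81 mm²); the cube at (7, 6.5) does not reach this height (z outside [2.5, 8.5]); the cube at (5.5, 8.5) is not intersected at this z (z outside [16, 21]); Merging all regions: only the r=11.5 cylinder at (7, -1.5) is present, so the union is just that shape — area = 412.81 mm²; (whole slice rotated 30° about Z — lengths, areas and connectivity unchanged). So its area = 412.81 mm². Layer 66 (z = 16.5): the cube is present — its section is the full 22×5 rectangle (area 110.00 mm²); the cylinder at (7, -1.5): section is a regular 32-gon, circumradius r=11.5 (area = (32/2)·11.500²·sin(360°/32) = 412.81 mm²); the cube at (7, 6.5) is absent (z outside [2.5, 8.5]); the cube at (5.5, 8.5) (footprint 29.5×16.5) is included at this height (area 486.75 mm²); Merging all regions: the regions partially overlap — summed areas 1009.56 mm² minus the doubly-counted overlap 95.84 mm² gives 913.72 mm² — area = 913.72 mm²; (whole slice rotated 30° about Z — lengths, areas and connectivity unchanged). So its area = 913.72 mm². Layer 66 is larger (913.72 vs 412.81 mm²).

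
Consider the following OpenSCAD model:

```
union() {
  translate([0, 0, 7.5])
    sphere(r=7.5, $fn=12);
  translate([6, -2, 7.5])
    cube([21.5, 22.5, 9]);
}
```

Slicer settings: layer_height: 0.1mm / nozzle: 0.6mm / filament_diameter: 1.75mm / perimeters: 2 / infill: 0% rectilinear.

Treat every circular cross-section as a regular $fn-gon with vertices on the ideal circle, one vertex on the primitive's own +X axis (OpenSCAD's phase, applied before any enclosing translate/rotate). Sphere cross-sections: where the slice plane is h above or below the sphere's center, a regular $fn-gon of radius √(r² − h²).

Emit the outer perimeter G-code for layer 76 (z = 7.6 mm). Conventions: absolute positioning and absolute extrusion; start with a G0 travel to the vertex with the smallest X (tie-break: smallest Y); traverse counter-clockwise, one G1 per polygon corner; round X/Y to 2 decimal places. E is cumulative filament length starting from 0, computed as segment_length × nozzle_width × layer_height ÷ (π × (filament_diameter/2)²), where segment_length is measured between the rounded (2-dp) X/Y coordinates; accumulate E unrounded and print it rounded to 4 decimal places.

At z = 7.6 mm: the sphere: section is a regular 12-gon, circumradius = √(r²−h²) = √(7.5²−0.1²) = 7.499; the cube at (6, -2) (footprint 21.5×22.5) is included at this height; Combining (union): the regions partially overlap (shared area 6.32 mm²), so overlapping operands fuse into one piece — 1 connected region. The outline is a single polygon with 15 vertices. Extrusion per mm of travel: 0.6 × 0.1 / (π × 0.875²) = 0.024945. Accumulating E over each segment gives final E = 3.0114.

G0 X-7.50 Y0.00 Z7.60
G1 X-6.49 Y-3.75 E0.0969
G1 X-3.75 Y-6.49 E0.1935
G1 X0.00 Y-7.50 E0.2904
G1 X3.75 Y-6.49 E0.3873
G1 X6.49 Y-3.75 E0.4840
G1 X6.96 Y-2.00 E0.5292
G1 X27.50 Y-2.00 E1.0415
G1 X27.50 Y20.50 E1.6028
G1 X6.00 Y20.50 E2.1391
G1 X6.00 Y4.24 E2.5447
G1 X3.75 Y6.49 E2.6241
G1 X0.00 Y7.50 E2.7210
G1 X-3.75 Y6.49 E2.8178
G1 X-6.49 Y3.75 E2.9145
G1 X-7.50 Y0.00 E3.0114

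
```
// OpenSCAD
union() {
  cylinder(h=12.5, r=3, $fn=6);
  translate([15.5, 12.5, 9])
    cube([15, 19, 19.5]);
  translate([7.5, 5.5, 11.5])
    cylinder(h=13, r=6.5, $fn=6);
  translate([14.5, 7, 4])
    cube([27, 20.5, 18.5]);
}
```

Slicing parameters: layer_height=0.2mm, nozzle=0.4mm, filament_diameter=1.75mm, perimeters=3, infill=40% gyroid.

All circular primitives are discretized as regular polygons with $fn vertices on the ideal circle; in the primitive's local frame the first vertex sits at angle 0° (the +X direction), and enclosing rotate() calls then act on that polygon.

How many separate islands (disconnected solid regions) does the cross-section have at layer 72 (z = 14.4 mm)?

2

At z = 14.4 mm: the cylinder does not reach this height (z outside [0, 12.5]); the 15×19 cube at (15.5, 12.5) contributes its full rectangle; the r=6.5 cylinder at (7.5, 5.5) gives a regular 6-gon of circumradius 6.5 (constant along its height); the cube at (14.5, 7) is present — its section is the full 27×20.5 rectangle; Merging all regions: the regions partially overlap (shared area 225.00 mm²), so overlapping operands fuse into one piece — 2 connected regions. Overall, the cross-section has 2 separate islands. Island count = 2.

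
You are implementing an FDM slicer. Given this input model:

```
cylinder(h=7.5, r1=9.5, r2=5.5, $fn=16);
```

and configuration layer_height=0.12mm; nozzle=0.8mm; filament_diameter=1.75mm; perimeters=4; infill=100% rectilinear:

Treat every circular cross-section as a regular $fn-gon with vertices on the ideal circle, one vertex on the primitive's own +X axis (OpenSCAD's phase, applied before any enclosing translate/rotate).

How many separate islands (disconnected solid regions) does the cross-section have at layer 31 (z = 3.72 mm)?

1

At z = 3.72 mm: the cone (r1=9.5→r2=5.5) has section circumradius 7.516 here — a regular 16-gon. Overall, the cross-section is a single solid region. Island count = 1.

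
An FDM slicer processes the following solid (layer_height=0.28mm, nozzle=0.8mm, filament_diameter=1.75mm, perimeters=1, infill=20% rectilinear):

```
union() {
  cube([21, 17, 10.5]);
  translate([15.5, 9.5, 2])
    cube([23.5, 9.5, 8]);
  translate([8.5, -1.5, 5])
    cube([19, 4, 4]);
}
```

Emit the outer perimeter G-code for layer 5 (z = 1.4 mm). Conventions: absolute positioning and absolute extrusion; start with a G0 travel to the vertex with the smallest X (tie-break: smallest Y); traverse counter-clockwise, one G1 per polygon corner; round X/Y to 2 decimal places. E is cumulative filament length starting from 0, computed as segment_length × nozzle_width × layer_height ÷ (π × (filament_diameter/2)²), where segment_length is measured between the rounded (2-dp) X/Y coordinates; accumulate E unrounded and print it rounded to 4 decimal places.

At z = 1.4 mm: the cube is present — its section is the full 21×17 rectangle; the cube at (15.5, 9.5) is absent (z outside [2, 10]); the cube at (8.5, -1.5) is not intersected at this z (z outside [5, 9]); Taking the union: only the 21×17 cube is present, so the union is just that shape — 1 connected region. The outline is a single polygon with 4 vertices. Extrusion per mm of travel: 0.8 × 0.28 / (π × 0.875²) = 0.093128. Accumulating E over each segment gives final E = 7.0778.

G0 X0.00 Y0.00 Z1.40
G1 X21.00 Y0.00 E1.9557
G1 X21.00 Y17.00 E3.5389
G1 X0.00 Y17.00 E5.4946
G1 X0.00 Y0.00 E7.0778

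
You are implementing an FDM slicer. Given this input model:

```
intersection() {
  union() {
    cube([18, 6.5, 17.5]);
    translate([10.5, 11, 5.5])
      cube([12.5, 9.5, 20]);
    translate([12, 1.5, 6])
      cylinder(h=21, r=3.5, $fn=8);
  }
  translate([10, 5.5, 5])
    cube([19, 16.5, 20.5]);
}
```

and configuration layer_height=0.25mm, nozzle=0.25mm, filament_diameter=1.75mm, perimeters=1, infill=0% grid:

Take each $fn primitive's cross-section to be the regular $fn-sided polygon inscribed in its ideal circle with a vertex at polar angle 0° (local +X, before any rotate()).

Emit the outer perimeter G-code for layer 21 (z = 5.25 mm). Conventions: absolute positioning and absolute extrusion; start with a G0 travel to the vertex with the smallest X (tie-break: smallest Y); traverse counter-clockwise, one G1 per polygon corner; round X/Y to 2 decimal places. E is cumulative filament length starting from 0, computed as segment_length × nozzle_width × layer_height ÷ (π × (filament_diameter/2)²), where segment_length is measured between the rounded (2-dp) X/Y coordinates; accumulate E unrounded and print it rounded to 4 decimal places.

G0 X10.00 Y5.50 Z5.25
G1 X18.00 Y5.50 E0.2079
G1 X18.00 Y6.50 E0.2339
G1 X10.00 Y6.50 E0.4417
G1 X10.00 Y5.50 E0.4677

At z = 5.25 mm: the cube is present — its section is the full 18×6.5 rectangle; the cube at (10.5, 11) is not intersected at this z (z outside [5.5, 25.5]); the cylinder at (12, 1.5) does not reach this height (z outside [6, 27]); Taking the union: only the 18×6.5 cube is present, so the union is just that shape — 1 connected region; the 19×16.5 cube at (10, 5.5) contributes its full rectangle; Keeping only the common overlap: the 19×16.5 cube at (10, 5.5) partially overlaps the result so far; clipping to the common part keeps 8.00 mm² — 1 connected region. The outline is a single polygon with 4 vertices. Extrusion per mm of travel: 0.25 × 0.25 / (π × 0.875²) = 0.025984. Accumulating E over each segment gives final E = 0.4677.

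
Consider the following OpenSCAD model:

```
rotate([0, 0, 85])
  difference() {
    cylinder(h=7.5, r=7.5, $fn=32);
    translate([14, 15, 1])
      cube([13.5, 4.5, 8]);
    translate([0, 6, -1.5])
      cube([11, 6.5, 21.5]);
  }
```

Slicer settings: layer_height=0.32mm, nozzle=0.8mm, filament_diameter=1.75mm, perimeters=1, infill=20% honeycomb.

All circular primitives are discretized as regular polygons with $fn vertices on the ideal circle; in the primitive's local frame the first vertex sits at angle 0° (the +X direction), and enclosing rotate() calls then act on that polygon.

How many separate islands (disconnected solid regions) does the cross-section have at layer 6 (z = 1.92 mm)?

At z = 1.92 mm: the r=7.5 cylinder contributes a regular 32-gon of circumradius 7.5; the 13.5×4.5 cube at (14, 15) contributes its full rectangle; the 11×6.5 cube at (0, 6) contributes its full rectangle; Taking the first minus the rest: starting from the r=7.5 cylinder, the 13.5×4.5 cube at (14, 15) misses the remaining region (no effect); the 11×6.5 cube at (0, 6) partially overlaps it — only the 4.49 mm² overlap (of its 71.50 mm²) is removed, clipping the outline — 1 connected region; (rotated 85° about Z; rotation is an isometry so areas/perimeters/island counts are preserved). Overall, the cross-section is a single solid region. Island count = 1.

1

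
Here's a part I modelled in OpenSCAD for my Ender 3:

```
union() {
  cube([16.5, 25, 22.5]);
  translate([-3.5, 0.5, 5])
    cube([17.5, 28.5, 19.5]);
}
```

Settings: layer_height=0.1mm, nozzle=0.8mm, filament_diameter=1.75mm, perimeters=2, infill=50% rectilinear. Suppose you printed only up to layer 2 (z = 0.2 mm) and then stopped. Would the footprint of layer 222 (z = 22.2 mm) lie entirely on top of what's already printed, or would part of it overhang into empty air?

part overhangs

Compare the two slices. At z = 0.2: the cube is present — its section is the full 16.5×25 rectangle (area 412.50 mm²); the cube at (-3.5, 0.5) does not reach this height (z outside [5, 24.5]); Merging all regions: only the 16.5×25 cube is present, so the union is just that shape — area = 412.50 mm². At z = 22.2: the 16.5×25 cube contributes its full rectangle (area 412.50 mm²); the 17.5×28.5 cube at (-3.5, 0.5) contributes its full rectangle (area 498.75 mm²); Combining (union): the regions partially overlap — summed areas 911.25 mm² minus the doubly-counted overlap 343.00 mm² gives 568.25 mm² — area = 568.25 mm². Checking containment: at z = 22.2 the cross-section extends beyond the z = 0.2 cross-section by about 155.75 mm².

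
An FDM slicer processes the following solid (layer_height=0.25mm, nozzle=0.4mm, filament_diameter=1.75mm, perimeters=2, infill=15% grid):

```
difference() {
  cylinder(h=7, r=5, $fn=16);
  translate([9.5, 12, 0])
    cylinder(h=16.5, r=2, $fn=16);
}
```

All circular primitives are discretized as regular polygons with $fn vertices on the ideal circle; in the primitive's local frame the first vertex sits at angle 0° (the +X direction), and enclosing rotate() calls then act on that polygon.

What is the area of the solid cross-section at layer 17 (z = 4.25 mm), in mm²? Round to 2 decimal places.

76.54 mm²

At z = 4.25 mm: the r=5 cylinder gives a regular 16-gon of circumradius 5 (constant along its height) (area = (16/2)·5.000²·sin(360°/16) = 76.54 mm²); the r=2 cylinder at (9.5, 12) contributes a regular 16-gon of circumradius 2 (area = (16/2)·2.000²·sin(360°/16) = 12.25 mm²); Subtracting the remaining from the first: starting from the r=5 cylinder (76.54 mm²), the r=2 cylinder at (9.5, 12) misses the remaining region (no effect) — area = 76.54 mm². Overall, the cross-section is a single solid region. Net area = 76.54 mm².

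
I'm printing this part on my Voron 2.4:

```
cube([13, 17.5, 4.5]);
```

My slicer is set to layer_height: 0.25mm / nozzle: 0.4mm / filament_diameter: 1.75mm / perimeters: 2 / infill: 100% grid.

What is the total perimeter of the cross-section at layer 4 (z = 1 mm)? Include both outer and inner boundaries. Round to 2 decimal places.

61.00 mm

At z = 1 mm: the 13×17.5 cube contributes its full rectangle (perimeter 61.00 mm). Overall, the cross-section is a single solid region. Total boundary length (outer) = 61.00 mm.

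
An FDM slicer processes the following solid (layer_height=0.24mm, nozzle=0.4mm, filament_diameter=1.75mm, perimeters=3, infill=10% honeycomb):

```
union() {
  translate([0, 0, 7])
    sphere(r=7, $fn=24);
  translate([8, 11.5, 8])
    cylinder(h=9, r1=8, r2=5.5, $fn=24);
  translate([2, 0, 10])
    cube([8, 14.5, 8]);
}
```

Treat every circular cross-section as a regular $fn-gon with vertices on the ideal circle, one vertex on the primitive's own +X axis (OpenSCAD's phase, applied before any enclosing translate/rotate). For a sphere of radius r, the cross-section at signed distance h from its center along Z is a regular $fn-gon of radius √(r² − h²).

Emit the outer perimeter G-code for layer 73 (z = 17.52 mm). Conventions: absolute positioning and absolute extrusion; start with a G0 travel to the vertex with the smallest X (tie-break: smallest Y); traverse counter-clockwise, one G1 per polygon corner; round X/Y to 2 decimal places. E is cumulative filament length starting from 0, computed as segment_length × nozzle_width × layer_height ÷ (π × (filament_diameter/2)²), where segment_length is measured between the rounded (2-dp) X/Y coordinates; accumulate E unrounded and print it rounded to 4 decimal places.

G0 X2.00 Y0.00 Z17.52
G1 X10.00 Y0.00 E0.3193
G1 X10.00 Y14.50 E0.8980
G1 X2.00 Y14.50 E1.2173
G1 X2.00 Y0.00 E1.7960

At z = 17.52 mm: the sphere is absent (|z−center|=10.520 > r=7); the cone at (8, 11.5) does not reach this height (z outside [8, 17]); the cube at (2, 0) is present — its section is the full 8×14.5 rectangle; Merging all regions: only the 8×14.5 cube at (2, 0) is present, so the union is just that shape — 1 connected region. The outline is a single polygon with 4 vertices. Extrusion per mm of travel: 0.4 × 0.24 / (π × 0.875²) = 0.039912. Accumulating E over each segment gives final E = 1.7960.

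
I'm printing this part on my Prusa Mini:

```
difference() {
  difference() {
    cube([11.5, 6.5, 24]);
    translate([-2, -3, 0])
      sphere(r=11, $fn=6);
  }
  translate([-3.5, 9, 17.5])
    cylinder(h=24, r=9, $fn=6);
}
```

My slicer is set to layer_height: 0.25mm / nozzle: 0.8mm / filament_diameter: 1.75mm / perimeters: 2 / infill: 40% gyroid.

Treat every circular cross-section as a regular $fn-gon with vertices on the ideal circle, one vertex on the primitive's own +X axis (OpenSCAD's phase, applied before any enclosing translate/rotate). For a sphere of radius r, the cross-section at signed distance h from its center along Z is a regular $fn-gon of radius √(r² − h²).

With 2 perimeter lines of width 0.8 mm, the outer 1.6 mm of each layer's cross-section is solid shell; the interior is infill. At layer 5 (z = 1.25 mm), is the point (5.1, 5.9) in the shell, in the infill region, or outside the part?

shell

At z = 1.25 mm: the 11.5×6.5 cube contributes its full rectangle; the r=11 sphere at (-2, -3) contributes a regular 6-gon of circumradius √(11²−1.25²) = 10.929; Subtracting the remaining from the first: starting from the 11.5×6.5 cube, the r=11 sphere at (-2, -3) partially overlaps it — only the 34.46 mm² overlap (of its 310.31 mm²) is removed, clipping the outline — 1 connected region; the cylinder at (-3.5, 9) does not reach this height (z outside [17.5, 41.5]); Subtracting the remaining from the first: none of the subtracted shapes is present at this height, so that combined region is unchanged — 1 connected region. Overall, the cross-section is a single solid region. The nearest boundary edge runs (0.00, 6.50)→(11.50, 6.50); distance from the point to it = 0.60 mm. The point is inside the cross-section, 0.60 mm from the nearest boundary — within the 1.6 mm shell band (2 × 0.8).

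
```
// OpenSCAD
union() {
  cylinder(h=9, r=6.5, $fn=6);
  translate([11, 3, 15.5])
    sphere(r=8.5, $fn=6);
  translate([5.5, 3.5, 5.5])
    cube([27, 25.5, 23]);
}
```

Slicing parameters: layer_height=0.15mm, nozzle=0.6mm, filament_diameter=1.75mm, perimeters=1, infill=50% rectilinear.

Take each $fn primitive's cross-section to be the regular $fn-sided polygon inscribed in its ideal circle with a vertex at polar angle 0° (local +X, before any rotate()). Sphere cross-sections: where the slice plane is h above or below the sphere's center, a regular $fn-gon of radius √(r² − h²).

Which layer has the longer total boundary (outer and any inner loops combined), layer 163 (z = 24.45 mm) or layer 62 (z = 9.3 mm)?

Layer 163 (z = 24.45): the cylinder does not reach this height (z outside [0, 9]); the sphere at (11, 3) is absent (|z−center|=8.950 > r=8.5); the 27×25.5 cube at (5.5, 3.5) contributes its full rectangle (perimeter 105.00 mm); Merging all regions: only the 27×25.5 cube at (5.5, 3.5) is present, so the union is just that shape — boundary = 105.00 mm. So its perimeter = 105.00 mm. Layer 62 (z = 9.3): the cylinder is absent (z outside [0, 9]); the r=8.5 sphere at (11, 3) contributes a regular 6-gon of circumradius √(8.5²−6.2²) = 5.815 (perimeter = 2·6·5.815·sin(180°/6) = 34.89 mm); the cube at (5.5, 3.5) (footprint 27×25.5) is included at this height (perimeter 105.00 mm); Combining (union): the regions partially overlap (shared area 38.25 mm²), so the edge portions inside another operand are dropped and the merged outline is re-measured after clipping — boundary = 112.58 mm. So its perimeter = 112.58 mm. Layer 62 is larger (112.58 vs 105.00 mm).

layer 62 (z = 9.3 mm)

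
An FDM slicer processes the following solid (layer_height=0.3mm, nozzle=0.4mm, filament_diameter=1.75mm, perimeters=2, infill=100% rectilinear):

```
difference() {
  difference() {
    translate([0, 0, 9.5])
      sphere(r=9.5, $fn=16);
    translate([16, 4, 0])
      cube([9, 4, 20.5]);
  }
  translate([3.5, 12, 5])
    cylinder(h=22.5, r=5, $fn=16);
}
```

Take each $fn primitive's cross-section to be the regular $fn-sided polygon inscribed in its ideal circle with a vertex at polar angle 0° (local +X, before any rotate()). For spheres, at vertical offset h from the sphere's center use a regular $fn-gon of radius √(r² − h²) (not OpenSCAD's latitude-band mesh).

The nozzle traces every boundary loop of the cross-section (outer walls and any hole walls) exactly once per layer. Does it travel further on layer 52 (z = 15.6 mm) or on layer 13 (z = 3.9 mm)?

layer 13 (z = 3.9 mm)

Layer 52 (z = 15.6): the r=9.5 sphere contributes a regular 16-gon of circumradius √(9.5²−6.1²) = 7.283 (perimeter = 2·16·7.283·sin(180°/16) = 45.47 mm); the 9×4 cube at (16, 4) contributes its full rectangle (perimeter 26.00 mm); Subtracting the remaining from the first: starting from the r=9.5 sphere, the 9×4 cube at (16, 4) misses the remaining region (no effect) — boundary = 45.47 mm; the r=5 cylinder at (3.5, 12) contributes a regular 16-gon of circumradius 5 (perimeter = 2·16·5.000·sin(180°/16) = 31.21 mm); Taking the first minus the rest: starting from the result so far, the r=5 cylinder at (3.5, 12) misses the remaining region (no effect) — boundary = 45.47 mm. So its perimeter = 45.47 mm. Layer 13 (z = 3.9): the r=9.5 sphere contributes a regular 16-gon of circumradius √(9.5²−5.6²) = 7.674 (perimeter = 2·16·7.674·sin(180°/16) = 47.91 mm); the cube at (16, 4) is present — its section is the full 9×4 rectangle (perimeter 26.00 mm); Subtracting the remaining from the first: starting from the r=9.5 sphere, the 9×4 cube at (16, 4) misses the remaining region (no effect) — boundary = 47.91 mm; the cylinder at (3.5, 12) does not reach this height (z outside [5, 27.5]); Subtracting the remaining from the first: none of the subtracted shapes is present at this height, so that combined region is unchanged — boundary = 47.91 mm. So its perimeter = 47.91 mm. Layer 13 is larger (47.91 vs 45.47 mm).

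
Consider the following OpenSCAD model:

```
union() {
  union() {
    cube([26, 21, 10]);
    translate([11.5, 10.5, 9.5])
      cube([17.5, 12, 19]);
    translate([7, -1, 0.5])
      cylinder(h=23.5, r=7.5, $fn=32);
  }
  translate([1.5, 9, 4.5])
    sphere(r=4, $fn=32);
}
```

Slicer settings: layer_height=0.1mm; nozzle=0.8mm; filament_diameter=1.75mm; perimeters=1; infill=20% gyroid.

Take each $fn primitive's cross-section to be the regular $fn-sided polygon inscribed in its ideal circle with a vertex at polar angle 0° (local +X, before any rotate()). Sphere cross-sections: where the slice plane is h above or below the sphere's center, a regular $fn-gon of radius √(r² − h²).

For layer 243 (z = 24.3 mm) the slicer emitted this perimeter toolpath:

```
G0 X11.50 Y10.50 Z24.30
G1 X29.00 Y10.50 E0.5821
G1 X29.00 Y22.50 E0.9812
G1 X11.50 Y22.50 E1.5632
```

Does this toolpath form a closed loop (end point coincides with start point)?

no

Start point (G0): (11.50, 10.50). End point (last G1): the path does not return to the start — open.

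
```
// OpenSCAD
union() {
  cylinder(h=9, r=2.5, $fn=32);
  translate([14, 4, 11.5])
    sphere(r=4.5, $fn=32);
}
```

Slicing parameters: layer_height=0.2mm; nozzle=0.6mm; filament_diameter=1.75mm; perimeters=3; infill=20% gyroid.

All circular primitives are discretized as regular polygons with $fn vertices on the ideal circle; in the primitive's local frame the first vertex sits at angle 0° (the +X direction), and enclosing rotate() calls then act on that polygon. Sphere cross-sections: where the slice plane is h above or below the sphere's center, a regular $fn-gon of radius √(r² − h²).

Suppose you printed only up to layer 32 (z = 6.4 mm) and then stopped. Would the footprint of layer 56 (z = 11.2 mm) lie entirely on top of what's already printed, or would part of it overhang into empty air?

part overhangs

Compare the two slices. At z = 6.4: the cylinder: section is a regular 32-gon, circumradius r=2.5 (area = (32/2)·2.500²·sin(360°/32) = 19.51 mm²); the sphere at (14, 4) is not intersected at this z (|z−center|=5.100 > r=4.5); Merging all regions: only the r=2.5 cylinder is present, so the union is just that shape — area = 19.51 mm². At z = 11.2: the cylinder is not intersected at this z (z outside [0, 9]); the sphere at (14, 4): section is a regular 32-gon, circumradius = √(r²−h²) = √(4.5²−0.3²) = 4.490 (area = (32/2)·4.490²·sin(360°/32) = 62.93 mm²); Combining (union): only the r=4.5 sphere at (14, 4) is present, so the union is just that shape — area = 62.93 mm². Checking containment: at z = 11.2 the cross-section extends beyond the z = 6.4 cross-section by about 62.93 mm².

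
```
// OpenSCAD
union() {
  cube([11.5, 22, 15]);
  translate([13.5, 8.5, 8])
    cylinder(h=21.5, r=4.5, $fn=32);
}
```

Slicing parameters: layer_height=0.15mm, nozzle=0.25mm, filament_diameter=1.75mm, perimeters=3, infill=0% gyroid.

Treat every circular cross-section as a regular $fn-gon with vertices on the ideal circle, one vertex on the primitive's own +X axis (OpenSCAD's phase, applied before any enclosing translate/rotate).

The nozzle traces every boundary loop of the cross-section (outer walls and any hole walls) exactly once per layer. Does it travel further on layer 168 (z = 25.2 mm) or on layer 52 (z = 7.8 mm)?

Layer 168 (z = 25.2): the cube does not reach this height (z outside [0, 15]); the r=4.5 cylinder at (13.5, 8.5) contributes a regular 32-gon of circumradius 4.5 (perimeter = 2·32·4.500·sin(180°/32) = 28.23 mm); Merging all regions: only the r=4.5 cylinder at (13.5, 8.5) is present, so the union is just that shape — boundary = 28.23 mm. So its perimeter = 28.23 mm. Layer 52 (z = 7.8): the cube (footprint 11.5×22) is included at this height (perimeter 67.00 mm); the cylinder at (13.5, 8.5) is absent (z outside [8, 29.5]); Taking the union: only the 11.5×22 cube is present, so the union is just that shape — boundary = 67.00 mm. So its perimeter = 67.00 mm. Layer 52 is larger (67.00 vs 28.23 mm).

layer 52 (z = 7.8 mm)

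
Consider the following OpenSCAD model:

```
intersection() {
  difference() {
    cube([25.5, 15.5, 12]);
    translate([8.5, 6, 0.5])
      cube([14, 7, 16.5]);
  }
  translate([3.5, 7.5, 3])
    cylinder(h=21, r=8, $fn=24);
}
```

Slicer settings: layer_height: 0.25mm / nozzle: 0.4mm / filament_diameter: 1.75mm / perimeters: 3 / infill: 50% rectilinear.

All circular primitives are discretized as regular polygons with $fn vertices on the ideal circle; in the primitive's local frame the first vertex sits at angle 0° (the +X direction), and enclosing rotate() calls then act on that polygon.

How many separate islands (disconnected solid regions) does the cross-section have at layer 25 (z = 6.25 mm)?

At z = 6.25 mm: the cube (footprint 25.5×15.5) is included at this height; the 14×7 cube at (8.5, 6) contributes its full rectangle; Subtracting the remaining from the first: starting from the 25.5×15.5 cube, the 14×7 cube at (8.5, 6) lies wholly inside it (removes its full 98.00 mm² and its 42.00 mm outline becomes a hole wall) — 1 connected region with 1 hole; the r=8 cylinder at (3.5, 7.5) contributes a regular 24-gon of circumradius 8; Keeping only the common overlap: the r=8 cylinder at (3.5, 7.5) partially overlaps the result so far; clipping to the common part keeps 134.76 mm² — 1 connected region. Overall, the cross-section is a single solid region. Island count = 1.

1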